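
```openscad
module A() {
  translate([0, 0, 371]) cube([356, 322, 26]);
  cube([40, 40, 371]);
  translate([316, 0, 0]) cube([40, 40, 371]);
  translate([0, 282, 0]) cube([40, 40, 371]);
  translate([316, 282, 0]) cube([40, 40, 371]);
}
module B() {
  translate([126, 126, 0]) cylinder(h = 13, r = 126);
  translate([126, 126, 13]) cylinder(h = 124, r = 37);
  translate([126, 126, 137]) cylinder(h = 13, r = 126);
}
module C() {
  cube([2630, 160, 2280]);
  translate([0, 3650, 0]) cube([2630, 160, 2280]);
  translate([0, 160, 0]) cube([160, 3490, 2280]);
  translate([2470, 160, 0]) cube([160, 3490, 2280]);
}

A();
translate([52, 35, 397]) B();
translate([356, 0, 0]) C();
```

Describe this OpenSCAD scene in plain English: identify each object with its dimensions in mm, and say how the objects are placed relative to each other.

A is a simple wooden stool: a rectangular seat 356 mm (x) by 322 mm (y), 26 mm thick, top face at z = 397 mm, on four square legs, each 40×40 mm in cross-section. The legs rest on z = 0, each flush with a corner of the seat.

B is a spool: two coaxial disc flanges of radius 126 mm and thickness 13 mm, joined by a core cylinder of radius 37 mm and height 124 mm. The lower flange rests on z = 0 and the three cylinders share a vertical axis.

C is the wall frame of a small rectangular building: four walls, each 2280 mm tall and 160 mm thick, enclosing a footprint 2630 mm (x) by 3810 mm (y) outside-to-outside, with no floor or roof. The front and back walls (the −y and +y sides) span the full width; the two side walls fit between them.

The spool is on top of the stool, centred. The house frame is against the stool's +x side, with their −y faces flush.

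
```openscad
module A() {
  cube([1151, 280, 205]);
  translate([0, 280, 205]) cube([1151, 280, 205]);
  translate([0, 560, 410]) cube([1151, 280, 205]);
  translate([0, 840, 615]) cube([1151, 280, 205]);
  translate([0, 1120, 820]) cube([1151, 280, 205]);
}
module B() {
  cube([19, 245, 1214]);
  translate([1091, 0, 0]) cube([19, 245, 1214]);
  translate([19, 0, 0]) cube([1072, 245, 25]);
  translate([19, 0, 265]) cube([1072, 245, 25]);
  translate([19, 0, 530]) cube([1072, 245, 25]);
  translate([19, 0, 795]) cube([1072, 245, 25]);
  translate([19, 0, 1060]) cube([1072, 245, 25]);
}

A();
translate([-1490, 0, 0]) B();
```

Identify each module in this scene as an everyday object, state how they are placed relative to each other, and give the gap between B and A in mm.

A is a staircase. B is a bookshelf. The bookshelf is on the floor beside the staircase on its −x side. The gap between the bookshelf and the staircase is 380 mm.

The bookshelf's nearest face is 380 mm from the staircase's −x face.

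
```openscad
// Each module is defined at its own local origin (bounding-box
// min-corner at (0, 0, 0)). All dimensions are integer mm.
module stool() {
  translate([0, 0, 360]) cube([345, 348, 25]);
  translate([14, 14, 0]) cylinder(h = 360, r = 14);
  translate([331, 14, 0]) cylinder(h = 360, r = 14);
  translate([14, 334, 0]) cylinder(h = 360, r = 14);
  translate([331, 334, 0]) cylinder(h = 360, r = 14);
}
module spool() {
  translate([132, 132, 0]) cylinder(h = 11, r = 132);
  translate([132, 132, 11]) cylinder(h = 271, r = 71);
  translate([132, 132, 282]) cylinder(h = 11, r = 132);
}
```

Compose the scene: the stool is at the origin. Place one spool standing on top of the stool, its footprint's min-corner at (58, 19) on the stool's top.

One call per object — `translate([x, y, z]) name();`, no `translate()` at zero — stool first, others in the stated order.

stool();
translate([58, 19, 385]) spool();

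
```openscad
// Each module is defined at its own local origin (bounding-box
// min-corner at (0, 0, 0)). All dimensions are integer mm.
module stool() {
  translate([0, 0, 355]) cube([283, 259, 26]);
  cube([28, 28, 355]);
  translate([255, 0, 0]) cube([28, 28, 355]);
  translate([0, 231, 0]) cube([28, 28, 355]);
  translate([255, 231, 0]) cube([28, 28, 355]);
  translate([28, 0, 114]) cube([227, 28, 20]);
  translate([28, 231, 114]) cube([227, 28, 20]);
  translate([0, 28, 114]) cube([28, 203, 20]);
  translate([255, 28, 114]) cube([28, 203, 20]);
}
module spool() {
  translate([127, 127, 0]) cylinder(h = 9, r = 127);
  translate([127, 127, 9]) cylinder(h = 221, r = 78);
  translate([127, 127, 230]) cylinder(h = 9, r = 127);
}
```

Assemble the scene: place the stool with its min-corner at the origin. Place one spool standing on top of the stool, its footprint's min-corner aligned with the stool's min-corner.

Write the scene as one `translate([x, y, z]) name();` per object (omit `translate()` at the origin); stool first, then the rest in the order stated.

stool();
translate([0, 0, 381]) spool();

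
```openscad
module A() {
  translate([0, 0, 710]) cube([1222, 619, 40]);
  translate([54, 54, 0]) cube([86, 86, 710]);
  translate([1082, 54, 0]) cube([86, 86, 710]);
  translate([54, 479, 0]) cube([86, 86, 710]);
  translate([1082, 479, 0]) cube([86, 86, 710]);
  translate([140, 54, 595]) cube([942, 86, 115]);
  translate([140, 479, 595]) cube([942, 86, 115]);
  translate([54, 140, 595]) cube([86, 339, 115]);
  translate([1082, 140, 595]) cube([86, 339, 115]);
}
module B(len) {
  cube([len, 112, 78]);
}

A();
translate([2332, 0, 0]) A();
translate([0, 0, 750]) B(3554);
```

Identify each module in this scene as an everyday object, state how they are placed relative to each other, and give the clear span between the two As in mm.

A is a table. B is a beam. A beam spans the tops of two tables. The clear span between the two tables is 1110 mm.

Second table starts at x = 2332; first ends at x = 1222; clear span = 2332 − 1222 = 1110 mm.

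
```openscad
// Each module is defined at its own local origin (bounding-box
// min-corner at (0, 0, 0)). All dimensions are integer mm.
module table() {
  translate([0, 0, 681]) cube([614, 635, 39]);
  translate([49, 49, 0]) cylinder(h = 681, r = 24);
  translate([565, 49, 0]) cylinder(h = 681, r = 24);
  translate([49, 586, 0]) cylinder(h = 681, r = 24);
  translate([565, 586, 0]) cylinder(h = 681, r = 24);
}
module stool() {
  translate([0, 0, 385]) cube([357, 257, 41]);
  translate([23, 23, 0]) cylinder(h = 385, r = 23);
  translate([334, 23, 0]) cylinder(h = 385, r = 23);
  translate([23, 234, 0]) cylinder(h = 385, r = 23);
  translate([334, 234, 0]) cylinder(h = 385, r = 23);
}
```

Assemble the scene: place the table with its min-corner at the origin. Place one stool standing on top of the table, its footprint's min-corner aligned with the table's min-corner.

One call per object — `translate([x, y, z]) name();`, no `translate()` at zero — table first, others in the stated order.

table();
translate([0, 0, 720]) stool();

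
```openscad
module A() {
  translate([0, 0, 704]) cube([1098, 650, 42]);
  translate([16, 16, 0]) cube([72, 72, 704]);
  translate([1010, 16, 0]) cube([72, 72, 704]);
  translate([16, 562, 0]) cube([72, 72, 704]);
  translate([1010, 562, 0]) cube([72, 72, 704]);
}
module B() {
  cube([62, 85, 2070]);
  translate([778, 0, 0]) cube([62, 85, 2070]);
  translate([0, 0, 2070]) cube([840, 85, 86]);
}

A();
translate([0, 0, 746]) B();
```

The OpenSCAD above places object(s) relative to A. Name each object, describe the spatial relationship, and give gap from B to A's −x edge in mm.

A is a table. B is a door frame. The door frame is on top of the table. The gap from the door frame to the table's −x edge is 0 mm.

The door frame's min-x is at 0; the table's min-x is 0; gap = 0 mm.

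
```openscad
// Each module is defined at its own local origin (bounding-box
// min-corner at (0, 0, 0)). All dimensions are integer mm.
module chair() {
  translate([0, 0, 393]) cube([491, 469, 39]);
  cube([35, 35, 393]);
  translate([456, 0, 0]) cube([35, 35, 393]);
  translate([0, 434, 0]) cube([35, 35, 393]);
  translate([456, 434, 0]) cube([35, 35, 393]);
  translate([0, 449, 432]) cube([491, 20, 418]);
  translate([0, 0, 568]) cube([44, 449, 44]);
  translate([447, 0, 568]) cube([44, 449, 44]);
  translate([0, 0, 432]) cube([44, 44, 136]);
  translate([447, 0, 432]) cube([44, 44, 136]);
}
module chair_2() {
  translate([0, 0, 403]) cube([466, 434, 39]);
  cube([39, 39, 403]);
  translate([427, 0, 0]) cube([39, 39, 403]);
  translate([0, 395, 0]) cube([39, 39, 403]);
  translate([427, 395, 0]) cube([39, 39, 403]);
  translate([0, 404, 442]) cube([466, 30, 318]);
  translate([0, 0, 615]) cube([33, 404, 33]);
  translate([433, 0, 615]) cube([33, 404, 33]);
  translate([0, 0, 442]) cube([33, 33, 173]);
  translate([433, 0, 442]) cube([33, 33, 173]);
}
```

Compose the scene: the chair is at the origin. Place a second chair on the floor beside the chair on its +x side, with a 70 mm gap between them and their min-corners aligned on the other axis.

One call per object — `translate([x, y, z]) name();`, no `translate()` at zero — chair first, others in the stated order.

chair();
translate([561, 0, 0]) chair_2();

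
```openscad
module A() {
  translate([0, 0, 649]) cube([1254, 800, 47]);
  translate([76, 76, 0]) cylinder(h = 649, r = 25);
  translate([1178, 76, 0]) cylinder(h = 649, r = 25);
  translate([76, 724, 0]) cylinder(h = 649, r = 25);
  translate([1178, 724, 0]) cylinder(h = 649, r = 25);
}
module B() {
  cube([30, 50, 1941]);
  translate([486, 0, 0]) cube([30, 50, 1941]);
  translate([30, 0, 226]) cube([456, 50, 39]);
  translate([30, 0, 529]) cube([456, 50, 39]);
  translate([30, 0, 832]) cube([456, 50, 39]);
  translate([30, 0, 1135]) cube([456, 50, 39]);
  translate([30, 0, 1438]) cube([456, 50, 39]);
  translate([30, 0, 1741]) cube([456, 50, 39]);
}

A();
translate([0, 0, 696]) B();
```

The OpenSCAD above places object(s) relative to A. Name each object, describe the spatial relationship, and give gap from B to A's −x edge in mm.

A is a table. B is a ladder. The ladder is on top of the table. The gap from the ladder to the table's −x edge is 0 mm.

The ladder's min-x is at 0; the table's min-x is 0; gap = 0 mm.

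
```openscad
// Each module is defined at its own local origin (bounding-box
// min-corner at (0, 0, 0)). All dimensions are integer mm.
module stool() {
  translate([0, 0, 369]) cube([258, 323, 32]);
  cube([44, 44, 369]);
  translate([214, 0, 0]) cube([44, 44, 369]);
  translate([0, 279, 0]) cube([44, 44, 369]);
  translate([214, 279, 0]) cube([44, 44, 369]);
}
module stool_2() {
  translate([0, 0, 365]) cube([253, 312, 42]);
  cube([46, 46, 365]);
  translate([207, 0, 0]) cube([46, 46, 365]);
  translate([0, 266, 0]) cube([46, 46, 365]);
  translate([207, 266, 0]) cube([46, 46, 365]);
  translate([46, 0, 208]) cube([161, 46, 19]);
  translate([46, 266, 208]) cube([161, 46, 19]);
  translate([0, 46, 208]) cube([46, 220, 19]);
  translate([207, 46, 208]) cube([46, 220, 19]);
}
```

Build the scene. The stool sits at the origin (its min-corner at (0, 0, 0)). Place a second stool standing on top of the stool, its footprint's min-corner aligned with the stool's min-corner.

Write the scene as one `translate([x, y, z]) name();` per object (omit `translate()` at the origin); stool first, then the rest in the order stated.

stool();
translate([0, 0, 401]) stool_2();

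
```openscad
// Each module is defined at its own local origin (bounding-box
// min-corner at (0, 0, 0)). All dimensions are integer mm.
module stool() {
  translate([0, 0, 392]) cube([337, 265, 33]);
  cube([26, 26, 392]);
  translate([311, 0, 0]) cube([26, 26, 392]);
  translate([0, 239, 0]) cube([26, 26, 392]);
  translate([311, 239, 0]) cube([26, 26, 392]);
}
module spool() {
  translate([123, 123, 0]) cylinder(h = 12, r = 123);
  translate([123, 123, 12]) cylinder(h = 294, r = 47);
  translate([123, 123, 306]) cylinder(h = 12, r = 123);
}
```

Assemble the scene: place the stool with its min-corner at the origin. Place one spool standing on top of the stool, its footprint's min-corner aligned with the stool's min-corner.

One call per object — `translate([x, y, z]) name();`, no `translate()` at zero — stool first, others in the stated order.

stool();
translate([0, 0, 425]) spool();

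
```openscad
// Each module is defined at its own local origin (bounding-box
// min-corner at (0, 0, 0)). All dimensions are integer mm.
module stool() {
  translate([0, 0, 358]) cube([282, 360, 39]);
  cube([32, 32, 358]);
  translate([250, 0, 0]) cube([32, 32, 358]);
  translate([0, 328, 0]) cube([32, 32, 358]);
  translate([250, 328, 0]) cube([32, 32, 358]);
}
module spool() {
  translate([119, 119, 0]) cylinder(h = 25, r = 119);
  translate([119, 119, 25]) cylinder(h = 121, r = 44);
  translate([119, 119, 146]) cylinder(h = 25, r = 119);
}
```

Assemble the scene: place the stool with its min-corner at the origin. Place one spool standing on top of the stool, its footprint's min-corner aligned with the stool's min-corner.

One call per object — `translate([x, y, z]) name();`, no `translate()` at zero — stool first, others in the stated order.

stool();
translate([0, 0, 397]) spool();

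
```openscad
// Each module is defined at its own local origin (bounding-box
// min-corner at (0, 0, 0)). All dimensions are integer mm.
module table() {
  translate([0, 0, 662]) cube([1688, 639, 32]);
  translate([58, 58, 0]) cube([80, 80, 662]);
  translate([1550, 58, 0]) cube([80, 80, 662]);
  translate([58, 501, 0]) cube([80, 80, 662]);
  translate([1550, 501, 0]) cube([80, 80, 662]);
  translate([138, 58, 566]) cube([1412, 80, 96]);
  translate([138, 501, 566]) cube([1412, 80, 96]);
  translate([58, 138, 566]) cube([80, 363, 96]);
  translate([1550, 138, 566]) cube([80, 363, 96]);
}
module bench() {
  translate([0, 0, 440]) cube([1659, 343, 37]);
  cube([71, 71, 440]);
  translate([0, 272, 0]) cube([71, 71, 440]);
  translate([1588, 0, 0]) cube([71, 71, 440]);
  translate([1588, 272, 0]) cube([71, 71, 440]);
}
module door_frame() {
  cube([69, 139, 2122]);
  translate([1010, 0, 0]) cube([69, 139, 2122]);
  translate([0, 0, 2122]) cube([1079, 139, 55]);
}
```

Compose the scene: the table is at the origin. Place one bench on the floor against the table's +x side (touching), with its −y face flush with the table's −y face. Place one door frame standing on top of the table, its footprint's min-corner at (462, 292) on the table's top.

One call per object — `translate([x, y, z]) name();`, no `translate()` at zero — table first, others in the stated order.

table();
translate([1688, 0, 0]) bench();
translate([462, 292, 694]) door_frame();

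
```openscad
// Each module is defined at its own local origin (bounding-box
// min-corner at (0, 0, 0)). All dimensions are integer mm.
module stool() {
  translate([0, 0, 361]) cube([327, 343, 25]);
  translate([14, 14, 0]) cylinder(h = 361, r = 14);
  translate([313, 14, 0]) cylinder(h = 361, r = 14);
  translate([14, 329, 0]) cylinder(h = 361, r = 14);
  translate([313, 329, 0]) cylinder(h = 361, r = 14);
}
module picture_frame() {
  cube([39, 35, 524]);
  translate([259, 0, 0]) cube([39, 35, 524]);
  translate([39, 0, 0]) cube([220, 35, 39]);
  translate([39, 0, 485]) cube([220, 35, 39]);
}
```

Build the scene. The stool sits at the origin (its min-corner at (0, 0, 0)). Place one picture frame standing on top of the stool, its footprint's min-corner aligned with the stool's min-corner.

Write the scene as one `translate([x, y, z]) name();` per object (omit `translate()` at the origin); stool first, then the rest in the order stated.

stool();
translate([0, 0, 386]) picture_frame();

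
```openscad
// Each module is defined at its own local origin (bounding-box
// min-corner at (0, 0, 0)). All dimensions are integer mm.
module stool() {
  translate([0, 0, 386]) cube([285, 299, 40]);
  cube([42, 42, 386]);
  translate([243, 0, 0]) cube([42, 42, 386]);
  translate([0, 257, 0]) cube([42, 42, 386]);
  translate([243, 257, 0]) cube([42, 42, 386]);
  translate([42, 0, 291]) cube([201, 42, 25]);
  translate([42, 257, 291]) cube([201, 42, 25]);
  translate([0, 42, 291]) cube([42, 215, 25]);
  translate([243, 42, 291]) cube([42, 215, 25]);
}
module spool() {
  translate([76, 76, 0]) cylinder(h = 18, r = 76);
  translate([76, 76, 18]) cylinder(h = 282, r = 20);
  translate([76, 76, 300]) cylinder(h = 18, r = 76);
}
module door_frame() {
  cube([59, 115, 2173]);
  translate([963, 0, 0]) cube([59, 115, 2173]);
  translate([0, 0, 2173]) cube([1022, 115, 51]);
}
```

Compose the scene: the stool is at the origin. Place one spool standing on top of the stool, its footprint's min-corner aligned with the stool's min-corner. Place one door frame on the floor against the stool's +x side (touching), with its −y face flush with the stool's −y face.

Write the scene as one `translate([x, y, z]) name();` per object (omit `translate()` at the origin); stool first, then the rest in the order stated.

stool();
translate([0, 0, 426]) spool();
translate([285, 0, 0]) door_frame();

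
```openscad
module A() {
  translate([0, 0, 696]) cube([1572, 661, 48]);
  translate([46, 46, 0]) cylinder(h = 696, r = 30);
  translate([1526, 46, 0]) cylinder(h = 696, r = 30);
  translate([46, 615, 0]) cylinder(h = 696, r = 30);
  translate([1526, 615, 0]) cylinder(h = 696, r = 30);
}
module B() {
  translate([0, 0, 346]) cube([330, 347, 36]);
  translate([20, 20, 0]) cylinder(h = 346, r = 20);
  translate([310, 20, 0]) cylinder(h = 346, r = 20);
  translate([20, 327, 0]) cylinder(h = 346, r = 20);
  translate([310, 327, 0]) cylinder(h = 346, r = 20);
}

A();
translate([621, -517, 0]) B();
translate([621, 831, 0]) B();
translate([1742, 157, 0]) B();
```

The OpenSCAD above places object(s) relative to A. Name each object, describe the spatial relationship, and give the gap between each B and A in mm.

Each stool's nearest face is 170 mm from the table's bounding box.

A is a table. B is a stool. Three stools sit around the table at the −y, +y, +x sides. The gap between each stool and the table is 170 mm.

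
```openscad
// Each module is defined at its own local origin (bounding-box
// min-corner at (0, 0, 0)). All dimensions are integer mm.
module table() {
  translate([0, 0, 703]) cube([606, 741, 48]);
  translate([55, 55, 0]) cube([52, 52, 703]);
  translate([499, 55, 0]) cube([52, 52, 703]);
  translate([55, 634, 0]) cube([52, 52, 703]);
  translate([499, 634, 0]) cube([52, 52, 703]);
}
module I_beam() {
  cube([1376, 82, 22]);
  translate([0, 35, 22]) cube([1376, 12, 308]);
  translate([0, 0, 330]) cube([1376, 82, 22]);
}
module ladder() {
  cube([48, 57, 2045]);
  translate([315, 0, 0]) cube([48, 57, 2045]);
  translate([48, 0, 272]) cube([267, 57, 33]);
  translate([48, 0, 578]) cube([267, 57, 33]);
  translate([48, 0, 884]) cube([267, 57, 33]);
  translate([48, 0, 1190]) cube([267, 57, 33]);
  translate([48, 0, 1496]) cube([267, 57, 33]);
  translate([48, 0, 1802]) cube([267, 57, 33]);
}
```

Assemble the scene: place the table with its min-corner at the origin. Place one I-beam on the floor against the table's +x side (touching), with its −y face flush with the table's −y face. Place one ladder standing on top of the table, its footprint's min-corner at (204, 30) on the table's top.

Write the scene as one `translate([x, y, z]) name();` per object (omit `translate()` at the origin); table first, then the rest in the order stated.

table();
translate([606, 0, 0]) I_beam();
translate([204, 30, 751]) ladder();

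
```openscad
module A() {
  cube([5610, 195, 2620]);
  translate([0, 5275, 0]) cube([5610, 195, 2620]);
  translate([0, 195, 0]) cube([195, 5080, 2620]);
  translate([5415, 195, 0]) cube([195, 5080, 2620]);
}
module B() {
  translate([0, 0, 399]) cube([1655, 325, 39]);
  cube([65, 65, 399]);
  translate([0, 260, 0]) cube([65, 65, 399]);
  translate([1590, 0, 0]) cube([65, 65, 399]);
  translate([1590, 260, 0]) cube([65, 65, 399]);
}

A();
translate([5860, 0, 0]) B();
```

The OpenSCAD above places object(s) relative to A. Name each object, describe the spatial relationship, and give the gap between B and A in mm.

The bench's nearest face is 250 mm from the house frame's +x face.

A is a house frame. B is a bench. The bench is on the floor beside the house frame on its +x side. The gap between the bench and the house frame is 250 mm.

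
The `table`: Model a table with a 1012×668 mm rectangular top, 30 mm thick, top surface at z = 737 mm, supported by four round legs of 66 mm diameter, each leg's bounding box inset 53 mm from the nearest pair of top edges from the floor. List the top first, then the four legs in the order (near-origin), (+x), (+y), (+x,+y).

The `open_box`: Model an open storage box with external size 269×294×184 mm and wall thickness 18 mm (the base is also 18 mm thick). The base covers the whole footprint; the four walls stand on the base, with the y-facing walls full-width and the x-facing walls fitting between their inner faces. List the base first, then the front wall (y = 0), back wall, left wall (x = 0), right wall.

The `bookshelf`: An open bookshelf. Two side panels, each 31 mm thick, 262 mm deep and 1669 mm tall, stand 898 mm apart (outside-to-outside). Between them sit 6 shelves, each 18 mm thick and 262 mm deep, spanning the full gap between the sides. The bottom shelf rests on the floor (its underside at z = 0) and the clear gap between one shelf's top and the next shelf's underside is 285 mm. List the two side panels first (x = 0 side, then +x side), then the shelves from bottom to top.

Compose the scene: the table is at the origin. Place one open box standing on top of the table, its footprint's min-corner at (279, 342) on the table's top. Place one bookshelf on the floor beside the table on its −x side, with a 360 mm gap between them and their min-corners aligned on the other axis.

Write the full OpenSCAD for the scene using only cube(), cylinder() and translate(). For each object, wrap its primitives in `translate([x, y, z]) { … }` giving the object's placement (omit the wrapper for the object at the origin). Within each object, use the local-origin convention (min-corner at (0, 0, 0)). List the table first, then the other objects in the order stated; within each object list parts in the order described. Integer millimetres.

translate([0, 0, 707]) cube([1012, 668, 30]);
translate([86, 86, 0]) cylinder(h = 707, r = 33);
translate([926, 86, 0]) cylinder(h = 707, r = 33);
translate([86, 582, 0]) cylinder(h = 707, r = 33);
translate([926, 582, 0]) cylinder(h = 707, r = 33);
translate([279, 342, 737]) {
  cube([269, 294, 18]);
  translate([0, 0, 18]) cube([269, 18, 166]);
  translate([0, 276, 18]) cube([269, 18, 166]);
  translate([0, 18, 18]) cube([18, 258, 166]);
  translate([251, 18, 18]) cube([18, 258, 166]);
}
translate([-1258, 0, 0]) {
  cube([31, 262, 1669]);
  translate([867, 0, 0]) cube([31, 262, 1669]);
  translate([31, 0, 0]) cube([836, 262, 18]);
  translate([31, 0, 303]) cube([836, 262, 18]);
  translate([31, 0, 606]) cube([836, 262, 18]);
  translate([31, 0, 909]) cube([836, 262, 18]);
  translate([31, 0, 1212]) cube([836, 262, 18]);
  translate([31, 0, 1515]) cube([836, 262, 18]);
}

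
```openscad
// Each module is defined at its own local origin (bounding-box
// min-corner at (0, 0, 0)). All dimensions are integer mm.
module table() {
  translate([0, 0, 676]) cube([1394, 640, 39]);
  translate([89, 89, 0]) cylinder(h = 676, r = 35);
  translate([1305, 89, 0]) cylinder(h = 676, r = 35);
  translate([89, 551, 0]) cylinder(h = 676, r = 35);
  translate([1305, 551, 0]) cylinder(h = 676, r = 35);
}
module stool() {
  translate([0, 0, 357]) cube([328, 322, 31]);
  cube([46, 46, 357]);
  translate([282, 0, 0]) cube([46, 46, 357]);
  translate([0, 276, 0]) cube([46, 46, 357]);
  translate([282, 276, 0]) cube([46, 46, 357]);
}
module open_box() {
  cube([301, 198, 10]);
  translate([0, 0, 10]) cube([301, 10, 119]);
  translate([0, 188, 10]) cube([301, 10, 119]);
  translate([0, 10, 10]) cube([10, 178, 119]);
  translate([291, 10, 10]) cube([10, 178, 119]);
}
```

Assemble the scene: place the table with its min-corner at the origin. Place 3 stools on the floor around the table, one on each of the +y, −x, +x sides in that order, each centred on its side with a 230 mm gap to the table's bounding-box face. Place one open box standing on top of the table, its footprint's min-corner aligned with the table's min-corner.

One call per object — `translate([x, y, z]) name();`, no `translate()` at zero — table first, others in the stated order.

table();
translate([533, 870, 0]) stool();
translate([-558, 159, 0]) stool();
translate([1624, 159, 0]) stool();
translate([0, 0, 715]) open_box();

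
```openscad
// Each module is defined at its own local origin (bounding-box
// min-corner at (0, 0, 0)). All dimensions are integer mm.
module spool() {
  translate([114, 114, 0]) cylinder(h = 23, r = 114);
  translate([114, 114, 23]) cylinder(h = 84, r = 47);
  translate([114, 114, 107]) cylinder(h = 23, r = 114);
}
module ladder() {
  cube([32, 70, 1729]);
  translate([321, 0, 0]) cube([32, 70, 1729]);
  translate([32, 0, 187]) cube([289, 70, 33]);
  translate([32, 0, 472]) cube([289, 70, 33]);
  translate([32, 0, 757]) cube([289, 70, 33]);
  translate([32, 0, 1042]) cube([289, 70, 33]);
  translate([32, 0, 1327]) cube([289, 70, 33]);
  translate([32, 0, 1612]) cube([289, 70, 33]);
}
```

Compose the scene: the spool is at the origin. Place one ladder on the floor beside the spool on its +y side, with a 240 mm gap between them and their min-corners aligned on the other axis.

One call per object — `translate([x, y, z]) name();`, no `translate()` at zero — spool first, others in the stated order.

spool();
translate([0, 468, 0]) ladder();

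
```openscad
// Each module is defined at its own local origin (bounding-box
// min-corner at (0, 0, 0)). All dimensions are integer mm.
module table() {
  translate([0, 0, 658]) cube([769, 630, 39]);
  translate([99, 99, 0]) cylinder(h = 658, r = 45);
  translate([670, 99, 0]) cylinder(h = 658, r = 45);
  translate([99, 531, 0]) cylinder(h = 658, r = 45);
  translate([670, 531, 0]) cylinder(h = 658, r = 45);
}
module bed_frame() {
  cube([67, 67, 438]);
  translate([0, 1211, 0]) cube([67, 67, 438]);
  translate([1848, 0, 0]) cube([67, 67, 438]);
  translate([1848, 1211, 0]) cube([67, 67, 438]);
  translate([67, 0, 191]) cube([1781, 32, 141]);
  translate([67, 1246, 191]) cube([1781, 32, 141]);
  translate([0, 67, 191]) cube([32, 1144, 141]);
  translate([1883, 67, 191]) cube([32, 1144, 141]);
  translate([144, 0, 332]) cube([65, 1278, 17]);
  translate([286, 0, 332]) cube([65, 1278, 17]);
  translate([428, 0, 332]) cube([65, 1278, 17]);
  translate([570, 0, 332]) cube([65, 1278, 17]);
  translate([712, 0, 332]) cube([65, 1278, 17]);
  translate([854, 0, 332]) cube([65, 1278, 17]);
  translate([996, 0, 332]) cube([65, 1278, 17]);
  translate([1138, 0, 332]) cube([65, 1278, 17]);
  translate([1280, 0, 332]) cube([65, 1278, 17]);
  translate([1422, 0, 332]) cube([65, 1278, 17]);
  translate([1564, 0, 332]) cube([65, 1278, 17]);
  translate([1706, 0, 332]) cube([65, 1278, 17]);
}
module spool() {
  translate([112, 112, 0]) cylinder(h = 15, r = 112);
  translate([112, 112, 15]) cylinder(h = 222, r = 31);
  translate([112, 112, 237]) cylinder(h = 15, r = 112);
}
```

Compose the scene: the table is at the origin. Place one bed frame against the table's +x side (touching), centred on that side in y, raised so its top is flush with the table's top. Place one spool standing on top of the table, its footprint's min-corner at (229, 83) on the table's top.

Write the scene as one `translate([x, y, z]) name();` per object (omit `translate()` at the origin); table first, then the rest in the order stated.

table();
translate([769, -324, 259]) bed_frame();
translate([229, 83, 697]) spool();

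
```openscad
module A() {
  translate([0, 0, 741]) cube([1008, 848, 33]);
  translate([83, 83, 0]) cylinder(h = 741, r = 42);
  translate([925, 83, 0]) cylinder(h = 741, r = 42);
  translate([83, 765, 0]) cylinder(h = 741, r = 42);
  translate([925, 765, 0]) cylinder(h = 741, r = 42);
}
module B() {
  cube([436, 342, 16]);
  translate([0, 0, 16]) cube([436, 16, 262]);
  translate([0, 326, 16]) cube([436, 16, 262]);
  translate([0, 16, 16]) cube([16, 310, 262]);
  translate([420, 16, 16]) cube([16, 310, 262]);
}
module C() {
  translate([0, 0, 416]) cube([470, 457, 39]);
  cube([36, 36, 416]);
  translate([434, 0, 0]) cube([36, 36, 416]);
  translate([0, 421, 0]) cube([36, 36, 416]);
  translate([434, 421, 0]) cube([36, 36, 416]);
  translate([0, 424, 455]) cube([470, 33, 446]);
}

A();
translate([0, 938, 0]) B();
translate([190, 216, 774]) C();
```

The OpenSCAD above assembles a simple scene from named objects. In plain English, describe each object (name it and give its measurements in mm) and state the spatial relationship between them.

A is a table with a 1008×848 mm rectangular top, 33 mm thick, top surface at z = 774 mm, supported by four round legs of 84 mm diameter, each leg's bounding box inset 41 mm from the nearest pair of top edges, running from the floor.

B is an open-topped rectangular box: outside dimensions 436×342×278 mm, with a uniform wall and base thickness of 16 mm. The base is a full 436×342 slab on the floor; four walls sit on top of the base. The front and back walls (the −y and +y sides) span the full width; the two side walls fit between them.

C is a chair. The seat is a 470×457×39 mm slab with its top at z = 455 mm, on four 36×36 mm corner legs (flush with the seat edges, standing on z = 0). A flat backrest 33 mm thick, 446 mm tall, spans the full seat width and rises from the seat top along its +y edge, rear face flush with the rear of the seat.

The open box is on the floor beside the table on its +y side. The chair is on top of the table.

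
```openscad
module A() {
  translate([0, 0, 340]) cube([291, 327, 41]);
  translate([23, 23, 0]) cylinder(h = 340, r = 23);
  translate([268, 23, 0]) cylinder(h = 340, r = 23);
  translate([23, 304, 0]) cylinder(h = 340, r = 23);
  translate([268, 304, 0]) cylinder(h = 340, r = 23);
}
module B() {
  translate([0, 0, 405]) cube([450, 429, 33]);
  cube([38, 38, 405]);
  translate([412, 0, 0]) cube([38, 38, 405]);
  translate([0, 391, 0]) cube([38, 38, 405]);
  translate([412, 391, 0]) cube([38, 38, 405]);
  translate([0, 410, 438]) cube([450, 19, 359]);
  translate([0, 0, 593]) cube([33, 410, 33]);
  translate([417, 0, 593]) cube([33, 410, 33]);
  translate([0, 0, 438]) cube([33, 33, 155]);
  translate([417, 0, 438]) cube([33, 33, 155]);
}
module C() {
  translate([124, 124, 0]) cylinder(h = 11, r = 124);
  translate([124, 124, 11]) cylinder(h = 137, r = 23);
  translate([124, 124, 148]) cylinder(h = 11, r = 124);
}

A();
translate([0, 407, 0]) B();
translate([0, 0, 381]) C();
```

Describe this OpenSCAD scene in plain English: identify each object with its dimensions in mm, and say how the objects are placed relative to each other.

A is a simple wooden stool: a rectangular seat 291 mm (x) by 327 mm (y), 41 mm thick, top face at z = 381 mm, on four round legs, each 46 mm in diameter. The legs rest on z = 0, each leg's axis is inset half a diameter from the nearest pair of seat edges (so the leg's bounding box is flush with the corner).

B is a chair: 450×429 mm seat, 33 mm thick, top at z = 438 mm, on four 38 mm square corner legs flush with the seat edges. A 19 mm thick backrest slab spans the full seat width, extending 359 mm above the seat top, its back face flush with the seat's +y edge. Two armrests of 33×33 mm section run along each side from the seat's front edge to the front of the backrest, top faces 188 mm above the seat top and outer faces flush with the seat's x-edges; a 33×33 mm post under the front of each armrest stands on the seat at the front corner.

C is a spool: two coaxial disc flanges of radius 124 mm and thickness 11 mm, joined by a core cylinder of radius 23 mm and height 137 mm. The lower flange rests on z = 0 and the three cylinders share a vertical axis.

The chair is on the floor beside the stool on its +y side. The spool is on top of the stool.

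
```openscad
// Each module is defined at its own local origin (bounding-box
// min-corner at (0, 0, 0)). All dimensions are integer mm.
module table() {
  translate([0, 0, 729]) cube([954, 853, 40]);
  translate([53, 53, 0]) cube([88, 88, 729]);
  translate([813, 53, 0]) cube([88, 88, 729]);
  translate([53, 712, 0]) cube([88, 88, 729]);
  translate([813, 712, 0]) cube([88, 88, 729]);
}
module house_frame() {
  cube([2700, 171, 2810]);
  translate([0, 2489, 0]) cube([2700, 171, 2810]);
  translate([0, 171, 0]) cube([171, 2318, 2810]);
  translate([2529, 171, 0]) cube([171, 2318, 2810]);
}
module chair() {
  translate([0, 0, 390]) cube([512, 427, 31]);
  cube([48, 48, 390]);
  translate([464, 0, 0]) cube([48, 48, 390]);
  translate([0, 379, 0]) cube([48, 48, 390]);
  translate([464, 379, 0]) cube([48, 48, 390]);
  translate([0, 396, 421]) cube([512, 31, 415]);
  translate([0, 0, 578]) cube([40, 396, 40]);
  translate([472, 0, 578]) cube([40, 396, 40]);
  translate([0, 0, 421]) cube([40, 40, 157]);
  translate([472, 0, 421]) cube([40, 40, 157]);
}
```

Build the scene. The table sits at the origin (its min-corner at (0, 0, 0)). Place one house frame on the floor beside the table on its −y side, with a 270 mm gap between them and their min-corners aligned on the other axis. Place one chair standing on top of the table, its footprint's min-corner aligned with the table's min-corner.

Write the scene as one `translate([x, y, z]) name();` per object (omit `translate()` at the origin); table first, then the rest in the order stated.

table();
translate([0, -2930, 0]) house_frame();
translate([0, 0, 769]) chair();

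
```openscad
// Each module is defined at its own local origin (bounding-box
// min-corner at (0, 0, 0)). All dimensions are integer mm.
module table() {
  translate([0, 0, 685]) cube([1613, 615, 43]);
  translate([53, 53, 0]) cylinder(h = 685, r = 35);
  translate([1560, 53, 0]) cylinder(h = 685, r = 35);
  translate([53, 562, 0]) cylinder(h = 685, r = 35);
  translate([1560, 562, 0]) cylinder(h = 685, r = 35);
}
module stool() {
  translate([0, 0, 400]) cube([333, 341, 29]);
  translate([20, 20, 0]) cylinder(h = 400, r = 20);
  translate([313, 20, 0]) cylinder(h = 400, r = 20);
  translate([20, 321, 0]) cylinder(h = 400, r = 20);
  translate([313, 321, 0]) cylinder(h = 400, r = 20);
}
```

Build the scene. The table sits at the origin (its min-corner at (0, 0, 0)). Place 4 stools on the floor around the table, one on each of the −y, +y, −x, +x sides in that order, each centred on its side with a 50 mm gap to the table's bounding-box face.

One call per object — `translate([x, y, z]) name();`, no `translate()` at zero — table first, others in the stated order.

table();
translate([640, -391, 0]) stool();
translate([640, 665, 0]) stool();
translate([-383, 137, 0]) stool();
translate([1663, 137, 0]) stool();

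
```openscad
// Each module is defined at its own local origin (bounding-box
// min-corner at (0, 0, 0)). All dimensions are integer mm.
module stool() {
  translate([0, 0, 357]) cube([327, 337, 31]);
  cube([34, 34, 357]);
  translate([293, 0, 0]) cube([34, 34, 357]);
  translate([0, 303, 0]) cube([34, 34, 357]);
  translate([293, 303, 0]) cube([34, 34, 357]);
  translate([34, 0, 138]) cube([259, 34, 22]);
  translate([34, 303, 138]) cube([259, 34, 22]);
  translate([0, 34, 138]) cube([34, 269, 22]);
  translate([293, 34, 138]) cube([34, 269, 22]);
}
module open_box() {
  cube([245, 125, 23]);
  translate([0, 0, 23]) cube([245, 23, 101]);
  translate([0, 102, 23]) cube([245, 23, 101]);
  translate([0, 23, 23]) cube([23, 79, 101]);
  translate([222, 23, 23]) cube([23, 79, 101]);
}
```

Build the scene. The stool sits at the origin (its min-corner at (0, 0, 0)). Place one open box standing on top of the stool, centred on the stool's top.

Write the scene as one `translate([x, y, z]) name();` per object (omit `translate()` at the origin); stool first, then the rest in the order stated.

stool();
translate([41, 106, 388]) open_box();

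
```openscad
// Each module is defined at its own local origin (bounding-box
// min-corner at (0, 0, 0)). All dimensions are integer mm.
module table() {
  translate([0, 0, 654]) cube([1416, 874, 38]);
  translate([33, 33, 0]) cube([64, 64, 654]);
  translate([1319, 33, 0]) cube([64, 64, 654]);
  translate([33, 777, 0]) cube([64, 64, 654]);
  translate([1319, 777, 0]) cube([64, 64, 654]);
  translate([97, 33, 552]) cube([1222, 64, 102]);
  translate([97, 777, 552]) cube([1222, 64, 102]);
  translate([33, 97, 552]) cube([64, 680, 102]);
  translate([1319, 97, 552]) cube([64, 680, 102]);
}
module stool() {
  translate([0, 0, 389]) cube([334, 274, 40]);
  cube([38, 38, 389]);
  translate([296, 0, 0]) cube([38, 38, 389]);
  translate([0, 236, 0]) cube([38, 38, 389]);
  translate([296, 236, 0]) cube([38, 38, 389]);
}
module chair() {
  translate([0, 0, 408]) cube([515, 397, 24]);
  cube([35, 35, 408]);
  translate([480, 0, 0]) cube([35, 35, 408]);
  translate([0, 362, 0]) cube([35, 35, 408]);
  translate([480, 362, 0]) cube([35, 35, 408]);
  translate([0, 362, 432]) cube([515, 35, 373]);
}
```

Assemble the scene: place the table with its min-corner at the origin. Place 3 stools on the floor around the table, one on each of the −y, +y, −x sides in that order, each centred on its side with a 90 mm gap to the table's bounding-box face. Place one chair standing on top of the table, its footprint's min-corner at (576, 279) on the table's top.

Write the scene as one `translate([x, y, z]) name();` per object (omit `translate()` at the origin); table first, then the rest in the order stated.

table();
translate([541, -364, 0]) stool();
translate([541, 964, 0]) stool();
translate([-424, 300, 0]) stool();
translate([576, 279, 692]) chair();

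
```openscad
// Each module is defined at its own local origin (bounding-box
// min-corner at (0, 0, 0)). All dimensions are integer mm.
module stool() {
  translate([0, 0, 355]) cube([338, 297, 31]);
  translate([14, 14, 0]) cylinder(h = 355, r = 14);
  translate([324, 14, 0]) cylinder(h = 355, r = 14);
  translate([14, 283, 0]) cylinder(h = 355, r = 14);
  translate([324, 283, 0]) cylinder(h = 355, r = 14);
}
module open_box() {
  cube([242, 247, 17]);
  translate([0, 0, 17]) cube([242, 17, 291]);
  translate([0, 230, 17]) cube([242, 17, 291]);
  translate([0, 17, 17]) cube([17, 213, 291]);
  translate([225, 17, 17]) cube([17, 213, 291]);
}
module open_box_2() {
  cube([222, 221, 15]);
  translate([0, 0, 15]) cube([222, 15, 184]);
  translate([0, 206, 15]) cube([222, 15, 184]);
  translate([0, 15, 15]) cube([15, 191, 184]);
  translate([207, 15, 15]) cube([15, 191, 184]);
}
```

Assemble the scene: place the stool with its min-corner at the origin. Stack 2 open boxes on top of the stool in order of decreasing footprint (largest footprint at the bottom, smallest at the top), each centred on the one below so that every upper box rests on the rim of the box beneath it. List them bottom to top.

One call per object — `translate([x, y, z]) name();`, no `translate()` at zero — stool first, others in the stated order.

stool();
translate([48, 25, 386]) open_box();
translate([58, 38, 694]) open_box_2();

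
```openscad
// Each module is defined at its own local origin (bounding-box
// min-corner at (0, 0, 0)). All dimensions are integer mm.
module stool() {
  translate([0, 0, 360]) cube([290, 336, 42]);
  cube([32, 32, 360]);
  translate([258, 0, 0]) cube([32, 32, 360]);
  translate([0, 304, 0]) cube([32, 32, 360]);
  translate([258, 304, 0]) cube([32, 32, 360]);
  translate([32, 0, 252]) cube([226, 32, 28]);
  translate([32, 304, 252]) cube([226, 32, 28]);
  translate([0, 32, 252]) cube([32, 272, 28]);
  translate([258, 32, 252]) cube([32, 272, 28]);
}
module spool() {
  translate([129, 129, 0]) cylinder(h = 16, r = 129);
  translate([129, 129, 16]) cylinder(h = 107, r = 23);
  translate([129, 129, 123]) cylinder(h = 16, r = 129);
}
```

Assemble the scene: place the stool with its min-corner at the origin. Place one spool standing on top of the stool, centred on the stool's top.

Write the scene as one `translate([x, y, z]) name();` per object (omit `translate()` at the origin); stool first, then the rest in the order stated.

stool();
translate([16, 39, 402]) spool();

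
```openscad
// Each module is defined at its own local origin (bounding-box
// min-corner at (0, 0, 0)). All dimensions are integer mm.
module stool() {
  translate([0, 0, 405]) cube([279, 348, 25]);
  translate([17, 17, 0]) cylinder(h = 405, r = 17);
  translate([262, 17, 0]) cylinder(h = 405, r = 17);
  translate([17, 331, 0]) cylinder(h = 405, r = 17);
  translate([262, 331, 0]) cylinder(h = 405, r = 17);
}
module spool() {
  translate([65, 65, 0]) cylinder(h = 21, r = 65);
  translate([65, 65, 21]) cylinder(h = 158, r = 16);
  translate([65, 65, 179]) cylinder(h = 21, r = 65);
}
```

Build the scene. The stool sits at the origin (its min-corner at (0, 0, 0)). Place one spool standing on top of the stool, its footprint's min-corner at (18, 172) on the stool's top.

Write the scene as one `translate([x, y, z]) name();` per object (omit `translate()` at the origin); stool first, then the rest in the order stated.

stool();
translate([18, 172, 430]) spool();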